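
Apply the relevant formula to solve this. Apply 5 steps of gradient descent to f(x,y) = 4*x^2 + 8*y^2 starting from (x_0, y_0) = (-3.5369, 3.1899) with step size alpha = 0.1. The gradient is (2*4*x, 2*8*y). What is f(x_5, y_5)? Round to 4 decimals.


Gradient descent on f(x,y) = 4*x^2 + 8*y^2.
Starting point: (-3.5369, 3.1899), alpha = 0.1
Step 1: grad_x = 2*4*-3.5369 = -28.2952, grad_y = 2*8*3.1899 = 51.0384
  x_1 = -3.5369 - 0.1*-28.2952 = -0.7074
  y_1 = 3.1899 - 0.1*51.0384 = -1.9139
Step 2: grad_x = 2*4*-0.7074 = -5.659, grad_y = 2*8*-1.9139 = -30.623
  x_2 = -0.7074 - 0.1*-5.659 = -0.1415
  y_2 = -1.9139 - 0.1*-30.623 = 1.1484
Step 3: grad_x = 2*4*-0.1415 = -1.1318, grad_y = 2*8*1.1484 = 18.3738
  x_3 = -0.1415 - 0.1*-1.1318 = -0.0283
  y_3 = 1.1484 - 0.1*18.3738 = -0.689
Step 4: grad_x = 2*4*-0.0283 = -0.2264, grad_y = 2*8*-0.689 = -11.0243
  x_4 = -0.0283 - 0.1*-0.2264 = -0.0057
  y_4 = -0.689 - 0.1*-11.0243 = 0.4134
Step 5: grad_x = 2*4*-0.0057 = -0.0453, grad_y = 2*8*0.4134 = 6.6146
  x_5 = -0.0057 - 0.1*-0.0453 = -0.0011
  y_5 = 0.4134 - 0.1*6.6146 = -0.248
f(-0.0011, -0.248) = 4*(-0.0011)^2 + 8*(-0.248)^2 = 0.4922


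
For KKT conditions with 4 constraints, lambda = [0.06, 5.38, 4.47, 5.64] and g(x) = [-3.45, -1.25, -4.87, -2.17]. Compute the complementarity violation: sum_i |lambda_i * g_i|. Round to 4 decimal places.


KKT complementary slackness check:
lambda_1 * g_1 = 0.06 * -3.45 = -0.207
lambda_2 * g_2 = 5.38 * -1.25 = -6.725
lambda_3 * g_3 = 4.47 * -4.87 = -21.7689
lambda_4 * g_4 = 5.64 * -2.17 = -12.2388
Total violation = 0.207 + 6.725 + 21.7689 + 12.2388 = 40.9397


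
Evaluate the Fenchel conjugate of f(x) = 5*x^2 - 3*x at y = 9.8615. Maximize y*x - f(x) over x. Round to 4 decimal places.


f*(y) = sup_x {y*x - a*x^2 - b*x} = sup_x {(y-b)*x - a*x^2}
FOC: (y - b) - 2a*x = 0 => x* = (y - b)/(2a)
x* = (9.8615 + 3)/(2*5) = 1.2862
f*(9.8615) = (y-b)^2/(4a) = (9.8615 + 3)^2/(4*5)
= 165.4182/20 = 8.2709


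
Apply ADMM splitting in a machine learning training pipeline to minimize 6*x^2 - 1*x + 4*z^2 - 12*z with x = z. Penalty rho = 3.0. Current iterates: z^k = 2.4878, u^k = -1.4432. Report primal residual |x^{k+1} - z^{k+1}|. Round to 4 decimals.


ADMM iteration with rho = 3.0, z^k = 2.4878, u^k = -1.4432
Step 1: x-update.
Minimize 6*x^2 - 1*x + (3.0/2)*(x - 2.4878 - 1.4432)^2
FOC: (2*6 + 3.0)*x = 1 + 3.0*(2.4878 + 1.4432)
x^{k+1} = 0.8529
Step 2: z-update.
Minimize 4*z^2 - 12*z + (3.0/2)*(0.8529 - z - 1.4432)^2
FOC: (2*4 + 3.0)*z = 12 + 3.0*(0.8529 - 1.4432)
z^{k+1} = 0.9299
Step 3: u-update.
u^{k+1} = -1.4432 + 0.8529 - 0.9299 = -1.5202
Step 4: Primal residual = |0.8529 - 0.9299| = 0.077


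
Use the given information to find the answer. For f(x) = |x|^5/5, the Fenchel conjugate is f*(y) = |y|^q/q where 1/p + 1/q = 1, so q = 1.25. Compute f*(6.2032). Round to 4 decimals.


The conjugate exponent q satisfies 1/p + 1/q = 1.
p = 5, so q = 5/(5 - 1) = 1.25
|y|^q = 6.2032^1.25 = 9.7897
f*(6.2032) = 9.7897 / 1.25 = 7.8318


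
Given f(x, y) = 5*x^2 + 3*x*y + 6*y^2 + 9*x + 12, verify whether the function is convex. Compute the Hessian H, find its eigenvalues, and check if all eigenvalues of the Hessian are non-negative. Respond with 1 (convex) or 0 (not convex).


The Hessian of f(x,y) = 5*x^2 + 3*x*y + 6*y^2 + 9*x + 12 is:
H = [[10, 3], [3, 12]]
Trace = 10 + 12 = 22
Determinant = 10*12 - (3)^2 = 111
Discriminant = (22)^2 - 4*111 = 40.0
Eigenvalues: lambda_1 = 7.8377, lambda_2 = 14.1623
The function is convex.

1


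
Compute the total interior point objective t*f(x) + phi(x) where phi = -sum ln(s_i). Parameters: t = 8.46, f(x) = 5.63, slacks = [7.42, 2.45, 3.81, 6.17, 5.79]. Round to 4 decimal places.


Step 1: Compute log-barrier.
ln values: [2.0042, 0.8961, 1.3376, 1.8197, 1.7561]
phi = -(2.0042 + 0.8961 + 1.3376 + 1.8197 + 1.7561) = -7.8137
Step 2: Compute augmented objective.
t*f(x) = 8.46*5.63 = 47.6298
Total = 47.6298 - 7.8137 = 39.8161


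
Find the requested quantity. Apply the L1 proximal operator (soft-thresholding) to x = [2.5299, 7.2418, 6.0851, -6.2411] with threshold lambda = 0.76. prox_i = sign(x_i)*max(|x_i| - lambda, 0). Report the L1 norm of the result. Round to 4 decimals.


Soft-thresholding with lambda = 0.76:
prox(2.5299) = sign(2.5299)*max(|2.5299| - 0.76, 0) = 1.7699
prox(7.2418) = sign(7.2418)*max(|7.2418| - 0.76, 0) = 6.4818
prox(6.0851) = sign(6.0851)*max(|6.0851| - 0.76, 0) = 5.3251
prox(-6.2411) = sign(-6.2411)*max(|-6.2411| - 0.76, 0) = -5.4811
prox(x) = [1.7699, 6.4818, 5.3251, -5.4811]
||prox(x)||_1 = 1.7699 + 6.4818 + 5.3251 + 5.4811 = 19.0579


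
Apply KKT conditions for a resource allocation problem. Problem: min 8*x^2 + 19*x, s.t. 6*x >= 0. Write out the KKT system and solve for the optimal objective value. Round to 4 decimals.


Step 1: Try lambda = 0 (constraint inactive).
x_unc = -19/(2*8) = -1.1875
Check: 6*-1.1875 = -7.125 < 0 -- violated!
Step 2: Constraint must be active: 6*x = 0
x* = 0/6 = 0.0
lambda = (2*8*0.0 + 19)/6 = 3.1667
Step 3: Compute optimal value.
f(x*) = 8*0.0^2 + 19*0.0 = 0.0


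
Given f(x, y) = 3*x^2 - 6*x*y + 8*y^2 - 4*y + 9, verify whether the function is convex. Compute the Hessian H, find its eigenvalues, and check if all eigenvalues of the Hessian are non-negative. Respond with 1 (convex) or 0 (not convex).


The Hessian of f(x,y) = 3*x^2 - 6*x*y + 8*y^2 - 4*y + 9 is:
H = [[6, -6], [-6, 16]]
Trace = 6 + 16 = 22
Determinant = 6*16 - (-6)^2 = 60
Discriminant = (22)^2 - 4*60 = 244.0
Eigenvalues: lambda_1 = 3.1898, lambda_2 = 18.8102
The function is convex.

1


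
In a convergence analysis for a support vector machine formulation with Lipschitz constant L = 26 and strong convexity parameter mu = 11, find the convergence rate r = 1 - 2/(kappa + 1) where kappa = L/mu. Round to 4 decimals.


Step 1: Compute the condition number.
kappa = L/mu = 26/11 = 2.3636
Step 2: Compute the convergence rate.
r = 1 - 2/(kappa + 1) = 1 - 2*mu/(L + mu) = (L - mu)/(L + mu) = 15/37 = 0.4054


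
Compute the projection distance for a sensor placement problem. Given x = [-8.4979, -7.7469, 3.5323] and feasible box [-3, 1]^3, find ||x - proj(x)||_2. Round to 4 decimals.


Project each component onto [-3, 1].
clip(-8.4979) = -3.0, clip(-7.7469) = -3.0, clip(3.5323) = 1.0
Projection = [-3.0, -3.0, 1.0]
Squared diffs: [30.2269, 22.5331, 6.4125]
Distance = sqrt(59.1725) = 7.6924


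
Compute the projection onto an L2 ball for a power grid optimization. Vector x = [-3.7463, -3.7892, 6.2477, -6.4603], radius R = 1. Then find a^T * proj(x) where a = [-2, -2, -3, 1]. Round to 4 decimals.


Step 1: Compute ||x|| (intermediates to 6 decimals).
||x|| = sqrt((-3.7463)^2 + (-3.7892)^2 + 6.2477^2 + (-6.4603)^2) = 10.448064
Step 2: Project.
Since ||x|| > R, scale = R/||x|| = 1/10.448064 = 0.095712, proj(x) = scale * x
proj(x) = [-0.358566, -0.362672, 0.59798, -0.618328]
Step 3: Dot product.
a^T * proj(x) = -2*(-0.358566) - 2*(-0.362672) - 3*0.59798 + 1*(-0.618328) = -0.9698


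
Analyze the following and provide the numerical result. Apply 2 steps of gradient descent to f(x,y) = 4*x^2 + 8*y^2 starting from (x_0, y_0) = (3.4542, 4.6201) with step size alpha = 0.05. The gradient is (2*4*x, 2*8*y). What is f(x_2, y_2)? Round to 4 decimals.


Gradient descent on f(x,y) = 4*x^2 + 8*y^2.
Starting point: (3.4542, 4.6201), alpha = 0.05
Step 1: grad_x = 2*4*3.4542 = 27.6336, grad_y = 2*8*4.6201 = 73.9216
  x_1 = 3.4542 - 0.05*27.6336 = 2.0725
  y_1 = 4.6201 - 0.05*73.9216 = 0.924
Step 2: grad_x = 2*4*2.0725 = 16.5802, grad_y = 2*8*0.924 = 14.7843
  x_2 = 2.0725 - 0.05*16.5802 = 1.2435
  y_2 = 0.924 - 0.05*14.7843 = 0.1848
f(1.2435, 0.1848) = 4*1.2435^2 + 8*0.1848^2 = 6.4585


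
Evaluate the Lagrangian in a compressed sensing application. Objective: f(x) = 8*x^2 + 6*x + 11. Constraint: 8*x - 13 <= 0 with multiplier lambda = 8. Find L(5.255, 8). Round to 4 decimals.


Step 1: Evaluate f(x).
f(5.255) = 8*5.255^2 + 6*5.255 + 11 = 263.4502
Step 2: Evaluate g(x).
g(5.255) = 8*5.255 - 13 = 29.04
Step 3: Compute Lagrangian.
L = 263.4502 + 8*29.04 = 495.7702


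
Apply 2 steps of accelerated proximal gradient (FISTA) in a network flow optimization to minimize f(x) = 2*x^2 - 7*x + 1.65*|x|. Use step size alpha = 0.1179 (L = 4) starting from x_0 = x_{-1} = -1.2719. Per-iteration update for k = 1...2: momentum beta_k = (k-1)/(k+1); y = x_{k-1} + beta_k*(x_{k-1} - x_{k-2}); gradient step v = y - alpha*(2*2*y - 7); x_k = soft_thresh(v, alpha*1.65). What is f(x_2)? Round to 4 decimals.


FISTA on f(x) = 2*x^2 - 7*x + 1.65*|x|
L = 4, alpha = 0.1179
Iteration 1: beta = 0.0, y = -1.2719 + 0.0*(-1.2719 + 1.2719) = -1.2719
  grad(y) = -12.0876, v = y - alpha*grad = 0.1532
  prox(v) = soft_thresh(0.1532, 0.1945) = 0.0
Iteration 2: beta = 0.3333, y = 0.0 + 0.3333*(0.0 + 1.2719) = 0.424
  grad(y) = -5.3041, v = y - alpha*grad = 1.0493
  prox(v) = soft_thresh(1.0493, 0.1945) = 0.8548
f(x_2) = 2*0.8548^2 - 7*0.8548 + 1.65*|0.8548| = -3.1118


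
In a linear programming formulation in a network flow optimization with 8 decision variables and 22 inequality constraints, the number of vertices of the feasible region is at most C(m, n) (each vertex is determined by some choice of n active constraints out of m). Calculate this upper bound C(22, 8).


Each vertex corresponds to some choice of n active constraints out of m, so the number of vertices is at most C(m, n) = m! / (n!(m-n)!).
m = 22, n = 8
Numerator: 22 * 21 * 20 * 19 * 18 * 17 * 16 * 15
Denominator: 8! = 40320
C(22, 8) = 319770


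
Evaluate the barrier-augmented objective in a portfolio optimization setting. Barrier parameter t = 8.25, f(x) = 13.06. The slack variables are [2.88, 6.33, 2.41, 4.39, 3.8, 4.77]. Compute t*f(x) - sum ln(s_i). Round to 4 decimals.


Step 1: Compute log-barrier.
ln values: [1.0578, 1.8453, 0.8796, 1.4793, 1.335, 1.5623]
phi = -(1.0578 + 1.8453 + 0.8796 + 1.4793 + 1.335 + 1.5623) = -8.1594
Step 2: Compute augmented objective.
t*f(x) = 8.25*13.06 = 107.745
Total = 107.745 - 8.1594 = 99.5856


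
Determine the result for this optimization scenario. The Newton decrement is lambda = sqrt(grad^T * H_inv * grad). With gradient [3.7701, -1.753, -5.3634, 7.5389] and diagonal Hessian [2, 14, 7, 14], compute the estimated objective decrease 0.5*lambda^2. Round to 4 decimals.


Step 1: H is diagonal, so H^(-1) * g = [1.8851, -0.1252, -0.7662, 0.5385].
Step 2: g^T H^(-1) g = sum_i g_i^2 / H_ii
  = (3.7701)^2/2 + (-1.753)^2/14 + (-5.3634)^2/7 + (7.5389)^2/14
  = 7.1068 + 0.2195 + 4.1094 + 4.0596 = 15.4954
Step 3: Objective decrease = 0.5 * g^T H^(-1) g = 7.7477


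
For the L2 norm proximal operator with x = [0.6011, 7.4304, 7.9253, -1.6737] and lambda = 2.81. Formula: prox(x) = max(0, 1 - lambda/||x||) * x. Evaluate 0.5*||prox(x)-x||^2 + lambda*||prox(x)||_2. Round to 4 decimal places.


Step 1: Compute ||x||.
||x|| = 11.0084
Step 2: Compute scaling factor.
scale = max(0, 1 - 2.81/11.0084) = 0.7447
Step 3: prox(x) = [0.4477, 5.5337, 5.9023, -1.2465]
||prox(x)|| = 8.1984
Step 4: Proximal objective.
0.5*||prox-x||^2 = 3.9481
lambda*||prox|| = 23.0375
Total = 26.9854


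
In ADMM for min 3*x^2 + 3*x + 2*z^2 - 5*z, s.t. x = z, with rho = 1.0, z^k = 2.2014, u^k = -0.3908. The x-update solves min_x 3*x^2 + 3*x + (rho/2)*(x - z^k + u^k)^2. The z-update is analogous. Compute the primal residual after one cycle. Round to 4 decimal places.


ADMM iteration with rho = 1.0, z^k = 2.2014, u^k = -0.3908
Step 1: x-update.
Minimize 3*x^2 + 3*x + (1.0/2)*(x - 2.2014 - 0.3908)^2
FOC: (2*3 + 1.0)*x = -3 + 1.0*(2.2014 + 0.3908)
x^{k+1} = -0.0583
Step 2: z-update.
Minimize 2*z^2 - 5*z + (1.0/2)*(-0.0583 - z - 0.3908)^2
FOC: (2*2 + 1.0)*z = 5 + 1.0*(-0.0583 - 0.3908)
z^{k+1} = 0.9102
Step 3: u-update.
u^{k+1} = -0.3908 - 0.0583 - 0.9102 = -1.3592
Step 4: Primal residual = |-0.0583 - 0.9102| = 0.9684


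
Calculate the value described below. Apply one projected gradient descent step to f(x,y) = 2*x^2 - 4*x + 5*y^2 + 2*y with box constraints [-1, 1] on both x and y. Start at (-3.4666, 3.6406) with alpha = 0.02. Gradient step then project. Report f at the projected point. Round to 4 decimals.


Step 1: Compute gradient at (-3.4666, 3.6406).
grad_x = 2*2*-3.4666 - 4 = -17.8664
grad_y = 2*5*3.6406 + 2 = 38.406
Step 2: Gradient step.
x_raw = -3.4666 - 0.02*-17.8664 = -3.1093
y_raw = 3.6406 - 0.02*38.406 = 2.8725
Step 3: Project onto [-1, 1].
x_proj = clip(-3.1093) = -1.0
y_proj = clip(2.8725) = 1.0
Step 4: Evaluate f.
f(-1.0, 1.0) = 13.0


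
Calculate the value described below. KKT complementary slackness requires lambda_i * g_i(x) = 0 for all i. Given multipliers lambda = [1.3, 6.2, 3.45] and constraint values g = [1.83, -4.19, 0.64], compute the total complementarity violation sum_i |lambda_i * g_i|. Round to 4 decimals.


KKT complementary slackness check:
lambda_1 * g_1 = 1.3 * 1.83 = 2.379
lambda_2 * g_2 = 6.2 * -4.19 = -25.978
lambda_3 * g_3 = 3.45 * 0.64 = 2.208
Total violation = 2.379 + 25.978 + 2.208 = 30.565


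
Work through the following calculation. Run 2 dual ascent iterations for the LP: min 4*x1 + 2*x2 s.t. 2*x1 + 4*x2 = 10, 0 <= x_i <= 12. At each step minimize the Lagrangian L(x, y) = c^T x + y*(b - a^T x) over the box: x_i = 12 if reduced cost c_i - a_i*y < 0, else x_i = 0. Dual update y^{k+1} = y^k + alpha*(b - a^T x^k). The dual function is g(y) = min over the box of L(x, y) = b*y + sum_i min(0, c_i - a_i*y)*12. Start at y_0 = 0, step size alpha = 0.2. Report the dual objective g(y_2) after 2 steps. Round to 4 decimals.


Dual ascent for LP: min 4*x1 + 2*x2, 2*x1 + 4*x2 = 10, 0 <= x_i <= 12
Step 1: y^k = 0.0, reduced costs: (4.0, 2.0)
  x^k = (0.0, 0.0), subgradient = b - a^T x = 10.0
  y^{k+1} = 0.0 + 0.2*10.0 = 2.0
Step 2: y^k = 2.0, reduced costs: (0.0, -6.0)
  x^k = (0.0, 12.0), subgradient = b - a^T x = -38.0
  y^{k+1} = 2.0 + 0.2*-38.0 = -5.6
Dual objective at y_2 = -5.6: reduced costs (15.2, 24.4), box minimizer x = (0.0, 0.0)
g(y_2) = b*y + (c1 - a1*y)*x1 + (c2 - a2*y)*x2 = 10*(-5.6) + 15.2*0.0 + 24.4*0.0 = -56.0 + 0.0 + 0.0 = -56.0


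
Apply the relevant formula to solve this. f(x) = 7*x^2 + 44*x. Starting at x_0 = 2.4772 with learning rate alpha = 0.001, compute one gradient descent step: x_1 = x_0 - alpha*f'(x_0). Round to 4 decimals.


We compute the gradient at x_0 and apply the update.
f'(x) = 14*x + 44
f'(2.4772) = 14*2.4772 + 44 = 78.6808
x_1 = 2.4772 - 0.001*78.6808 = 2.3985


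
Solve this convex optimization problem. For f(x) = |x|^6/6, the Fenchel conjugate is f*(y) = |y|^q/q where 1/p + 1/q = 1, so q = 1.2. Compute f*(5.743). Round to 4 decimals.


The conjugate exponent q satisfies 1/p + 1/q = 1.
p = 6, so q = 6/(6 - 1) = 1.2
|y|^q = 5.743^1.2 = 8.1464
f*(5.743) = 8.1464 / 1.2 = 6.7887


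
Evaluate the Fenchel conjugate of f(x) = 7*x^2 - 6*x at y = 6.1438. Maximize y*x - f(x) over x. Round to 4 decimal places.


f*(y) = sup_x {y*x - a*x^2 - b*x} = sup_x {(y-b)*x - a*x^2}
FOC: (y - b) - 2a*x = 0 => x* = (y - b)/(2a)
x* = (6.1438 + 6)/(2*7) = 0.8674
f*(6.1438) = (y-b)^2/(4a) = (6.1438 + 6)^2/(4*7)
= 147.4719/28 = 5.2669


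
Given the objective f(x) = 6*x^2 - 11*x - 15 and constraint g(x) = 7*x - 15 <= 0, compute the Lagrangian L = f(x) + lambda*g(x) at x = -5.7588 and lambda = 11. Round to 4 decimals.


Step 1: Evaluate f(x).
f(-5.7588) = 6*(-5.7588)^2 - 11*(-5.7588) - 15 = 247.3295
Step 2: Evaluate g(x).
g(-5.7588) = 7*-5.7588 - 15 = -55.3116
Step 3: Compute Lagrangian.
L = 247.3295 + 11*-55.3116 = -361.0981


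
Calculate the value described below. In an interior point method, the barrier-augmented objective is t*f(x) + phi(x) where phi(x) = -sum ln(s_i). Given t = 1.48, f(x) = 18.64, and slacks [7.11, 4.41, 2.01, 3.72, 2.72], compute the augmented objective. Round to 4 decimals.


Step 1: Compute log-barrier.
ln values: [1.9615, 1.4839, 0.6981, 1.3137, 1.0006]
phi = -(1.9615 + 1.4839 + 0.6981 + 1.3137 + 1.0006) = -6.4579
Step 2: Compute augmented objective.
t*f(x) = 1.48*18.64 = 27.5872
Total = 27.5872 - 6.4579 = 21.1293


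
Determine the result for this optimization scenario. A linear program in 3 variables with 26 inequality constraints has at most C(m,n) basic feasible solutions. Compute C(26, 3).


Each vertex corresponds to some choice of n active constraints out of m, so the number of vertices is at most C(m, n) = m! / (n!(m-n)!).
m = 26, n = 3
Numerator: 26 * 25 * 24
Denominator: 3! = 6
C(26, 3) = 2600


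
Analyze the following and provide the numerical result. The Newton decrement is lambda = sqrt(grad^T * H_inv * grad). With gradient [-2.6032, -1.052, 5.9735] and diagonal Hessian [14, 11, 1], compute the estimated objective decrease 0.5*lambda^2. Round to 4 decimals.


Step 1: H is diagonal, so H^(-1) * g = [-0.1859, -0.0956, 5.9735].
Step 2: g^T H^(-1) g = sum_i g_i^2 / H_ii
  = (-2.6032)^2/14 + (-1.052)^2/11 + (5.9735)^2/1
  = 0.484 + 0.1006 + 35.6827 = 36.2674
Step 3: Objective decrease = 0.5 * g^T H^(-1) g = 18.1337


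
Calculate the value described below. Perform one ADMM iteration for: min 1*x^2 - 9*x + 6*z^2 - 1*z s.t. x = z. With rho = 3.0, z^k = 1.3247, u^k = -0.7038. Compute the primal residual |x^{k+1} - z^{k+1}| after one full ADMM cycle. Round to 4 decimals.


ADMM iteration with rho = 3.0, z^k = 1.3247, u^k = -0.7038
Step 1: x-update.
Minimize 1*x^2 - 9*x + (3.0/2)*(x - 1.3247 - 0.7038)^2
FOC: (2*1 + 3.0)*x = 9 + 3.0*(1.3247 + 0.7038)
x^{k+1} = 3.0171
Step 2: z-update.
Minimize 6*z^2 - 1*z + (3.0/2)*(3.0171 - z - 0.7038)^2
FOC: (2*6 + 3.0)*z = 1 + 3.0*(3.0171 - 0.7038)
z^{k+1} = 0.5293
Step 3: u-update.
u^{k+1} = -0.7038 + 3.0171 - 0.5293 = 1.784
Step 4: Primal residual = |3.0171 - 0.5293| = 2.4878


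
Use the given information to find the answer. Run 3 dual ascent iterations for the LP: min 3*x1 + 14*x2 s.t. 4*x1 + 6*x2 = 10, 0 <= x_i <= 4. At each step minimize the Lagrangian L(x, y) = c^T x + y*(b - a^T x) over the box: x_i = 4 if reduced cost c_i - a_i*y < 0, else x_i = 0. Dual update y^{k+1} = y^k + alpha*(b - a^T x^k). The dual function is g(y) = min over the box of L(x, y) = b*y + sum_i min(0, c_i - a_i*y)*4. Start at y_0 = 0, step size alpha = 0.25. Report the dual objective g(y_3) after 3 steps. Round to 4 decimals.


Dual ascent for LP: min 3*x1 + 14*x2, 4*x1 + 6*x2 = 10, 0 <= x_i <= 4
Step 1: y^k = 0.0, reduced costs: (3.0, 14.0)
  x^k = (0.0, 0.0), subgradient = b - a^T x = 10.0
  y^{k+1} = 0.0 + 0.25*10.0 = 2.5
Step 2: y^k = 2.5, reduced costs: (-7.0, -1.0)
  x^k = (4.0, 4.0), subgradient = b - a^T x = -30.0
  y^{k+1} = 2.5 + 0.25*-30.0 = -5.0
Step 3: y^k = -5.0, reduced costs: (23.0, 44.0)
  x^k = (0.0, 0.0), subgradient = b - a^T x = 10.0
  y^{k+1} = -5.0 + 0.25*10.0 = -2.5
Dual objective at y_3 = -2.5: reduced costs (13.0, 29.0), box minimizer x = (0.0, 0.0)
g(y_3) = b*y + (c1 - a1*y)*x1 + (c2 - a2*y)*x2 = 10*(-2.5) + 13.0*0.0 + 29.0*0.0 = -25.0 + 0.0 + 0.0 = -25.0


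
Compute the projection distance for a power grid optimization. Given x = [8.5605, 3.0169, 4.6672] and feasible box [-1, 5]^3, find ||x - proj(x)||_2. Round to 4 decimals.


Project each component onto [-1, 5].
clip(8.5605) = 5.0, clip(3.0169) = 3.0169, clip(4.6672) = 4.6672
Projection = [5.0, 3.0169, 4.6672]
Squared diffs: [12.6772, 0.0, 0.0]
Distance = sqrt(12.6772) = 3.5605


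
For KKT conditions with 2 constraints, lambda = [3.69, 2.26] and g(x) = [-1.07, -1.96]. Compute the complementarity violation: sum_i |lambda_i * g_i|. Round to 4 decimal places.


KKT complementary slackness check:
lambda_1 * g_1 = 3.69 * -1.07 = -3.9483
lambda_2 * g_2 = 2.26 * -1.96 = -4.4296
Total violation = 3.9483 + 4.4296 = 8.3779


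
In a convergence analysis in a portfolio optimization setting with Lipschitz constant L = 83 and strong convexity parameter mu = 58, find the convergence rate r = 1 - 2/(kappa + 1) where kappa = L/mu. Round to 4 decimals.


Step 1: Compute the condition number.
kappa = L/mu = 83/58 = 1.431
Step 2: Compute the convergence rate.
r = 1 - 2/(kappa + 1) = 1 - 2*mu/(L + mu) = (L - mu)/(L + mu) = 25/141 = 0.1773


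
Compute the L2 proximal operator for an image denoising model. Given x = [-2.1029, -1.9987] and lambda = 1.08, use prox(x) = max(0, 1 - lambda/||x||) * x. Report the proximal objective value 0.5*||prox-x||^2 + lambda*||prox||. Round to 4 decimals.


Step 1: Compute ||x||.
||x|| = 2.9012
Step 2: Compute scaling factor.
scale = max(0, 1 - 1.08/2.9012) = 0.6277
Step 3: prox(x) = [-1.3201, -1.2547]
||prox(x)|| = 1.8212
Step 4: Proximal objective.
0.5*||prox-x||^2 = 0.5832
lambda*||prox|| = 1.9669
Total = 2.5501


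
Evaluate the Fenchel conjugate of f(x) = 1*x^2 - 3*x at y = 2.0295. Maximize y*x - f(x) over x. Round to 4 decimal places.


f*(y) = sup_x {y*x - a*x^2 - b*x} = sup_x {(y-b)*x - a*x^2}
FOC: (y - b) - 2a*x = 0 => x* = (y - b)/(2a)
x* = (2.0295 + 3)/(2*1) = 2.5148
f*(2.0295) = (y-b)^2/(4a) = (2.0295 + 3)^2/(4*1)
= 25.2959/4 = 6.324


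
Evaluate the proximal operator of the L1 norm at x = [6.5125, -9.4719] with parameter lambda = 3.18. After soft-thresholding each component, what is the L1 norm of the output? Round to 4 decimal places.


Soft-thresholding with lambda = 3.18:
prox(6.5125) = sign(6.5125)*max(|6.5125| - 3.18, 0) = 3.3325
prox(-9.4719) = sign(-9.4719)*max(|-9.4719| - 3.18, 0) = -6.2919
prox(x) = [3.3325, -6.2919]
||prox(x)||_1 = 3.3325 + 6.2919 = 9.6244


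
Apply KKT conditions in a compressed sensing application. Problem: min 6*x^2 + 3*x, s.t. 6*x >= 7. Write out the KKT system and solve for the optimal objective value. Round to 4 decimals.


Step 1: Try lambda = 0 (constraint inactive).
x_unc = -3/(2*6) = -0.25
Check: 6*-0.25 = -1.5 < 7 -- violated!
Step 2: Constraint must be active: 6*x = 7
x* = 7/6 = 1.1667 (rounded; the exact value 7/6 is used below)
lambda = (2*6*(7/6) + 3)/6 = 2.8333
Step 3: Compute optimal value.
f(x*) = 6*(7/6)^2 + 3*(7/6) = 11.6667


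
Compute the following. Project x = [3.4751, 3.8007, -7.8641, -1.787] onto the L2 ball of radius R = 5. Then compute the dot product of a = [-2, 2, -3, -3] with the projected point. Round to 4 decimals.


Step 1: Compute ||x|| (intermediates to 6 decimals).
||x|| = sqrt(3.4751^2 + 3.8007^2 + (-7.8641)^2 + (-1.787)^2) = 9.568651
Step 2: Project.
Since ||x|| > R, scale = R/||x|| = 5/9.568651 = 0.52254, proj(x) = scale * x
proj(x) = [1.815879, 1.986018, -4.109307, -0.933779]
Step 3: Dot product.
a^T * proj(x) = -2*1.815879 + 2*1.986018 - 3*(-4.109307) - 3*(-0.933779) = 15.4695


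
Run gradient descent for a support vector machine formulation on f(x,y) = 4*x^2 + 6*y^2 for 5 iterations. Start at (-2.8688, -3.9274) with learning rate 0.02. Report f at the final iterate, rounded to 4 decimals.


Gradient descent on f(x,y) = 4*x^2 + 6*y^2.
Starting point: (-2.8688, -3.9274), alpha = 0.02
Step 1: grad_x = 2*4*-2.8688 = -22.9504, grad_y = 2*6*-3.9274 = -47.1288
  x_1 = -2.8688 - 0.02*-22.9504 = -2.4098
  y_1 = -3.9274 - 0.02*-47.1288 = -2.9848
Step 2: grad_x = 2*4*-2.4098 = -19.2783, grad_y = 2*6*-2.9848 = -35.8179
  x_2 = -2.4098 - 0.02*-19.2783 = -2.0242
  y_2 = -2.9848 - 0.02*-35.8179 = -2.2685
Step 3: grad_x = 2*4*-2.0242 = -16.1938, grad_y = 2*6*-2.2685 = -27.2216
  x_3 = -2.0242 - 0.02*-16.1938 = -1.7003
  y_3 = -2.2685 - 0.02*-27.2216 = -1.724
Step 4: grad_x = 2*4*-1.7003 = -13.6028, grad_y = 2*6*-1.724 = -20.6884
  x_4 = -1.7003 - 0.02*-13.6028 = -1.4283
  y_4 = -1.724 - 0.02*-20.6884 = -1.3103
Step 5: grad_x = 2*4*-1.4283 = -11.4263, grad_y = 2*6*-1.3103 = -15.7232
  x_5 = -1.4283 - 0.02*-11.4263 = -1.1998
  y_5 = -1.3103 - 0.02*-15.7232 = -0.9958
f(-1.1998, -0.9958) = 4*(-1.1998)^2 + 6*(-0.9958)^2 = 11.7075


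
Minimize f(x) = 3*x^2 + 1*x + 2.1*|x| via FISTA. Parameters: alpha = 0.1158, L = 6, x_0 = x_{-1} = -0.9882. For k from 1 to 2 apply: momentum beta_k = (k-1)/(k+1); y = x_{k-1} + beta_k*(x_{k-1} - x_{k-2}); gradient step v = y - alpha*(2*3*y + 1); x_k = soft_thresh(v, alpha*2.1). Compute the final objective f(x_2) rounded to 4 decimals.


FISTA on f(x) = 3*x^2 + 1*x + 2.1*|x|
L = 6, alpha = 0.1158
Iteration 1: beta = 0.0, y = -0.9882 + 0.0*(-0.9882 + 0.9882) = -0.9882
  grad(y) = -4.9292, v = y - alpha*grad = -0.4174
  prox(v) = soft_thresh(-0.4174, 0.2432) = -0.1742
Iteration 2: beta = 0.3333, y = -0.1742 + 0.3333*(-0.1742 + 0.9882) = 0.0971
  grad(y) = 1.5827, v = y - alpha*grad = -0.0862
  prox(v) = soft_thresh(-0.0862, 0.2432) = 0.0
f(x_2) = 3*0.0^2 + 1*0.0 + 2.1*|0.0| = 0.0


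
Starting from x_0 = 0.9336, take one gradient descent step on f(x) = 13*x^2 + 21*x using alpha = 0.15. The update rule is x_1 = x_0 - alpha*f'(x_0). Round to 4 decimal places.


We compute the gradient at x_0 and apply the update.
f'(x) = 26*x + 21
f'(0.9336) = 26*0.9336 + 21 = 45.2736
x_1 = 0.9336 - 0.15*45.2736 = -5.8574


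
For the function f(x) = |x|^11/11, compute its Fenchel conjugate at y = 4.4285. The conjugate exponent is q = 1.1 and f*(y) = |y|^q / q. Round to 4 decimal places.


The conjugate exponent q satisfies 1/p + 1/q = 1.
p = 11, so q = 11/(11 - 1) = 1.1
|y|^q = 4.4285^1.1 = 5.139
f*(4.4285) = 5.139 / 1.1 = 4.6719


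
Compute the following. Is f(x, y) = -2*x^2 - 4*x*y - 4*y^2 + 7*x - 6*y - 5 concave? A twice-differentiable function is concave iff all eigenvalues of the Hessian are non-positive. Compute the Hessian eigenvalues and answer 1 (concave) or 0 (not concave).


The Hessian of f(x,y) = -2*x^2 - 4*x*y - 4*y^2 + 7*x - 6*y - 5 is:
H = [[-4, -4], [-4, -8]]
Trace = -4 - 8 = -12
Determinant = -4*-8 - (-4)^2 = 16
Discriminant = (-12)^2 - 4*16 = 80.0
Eigenvalues: lambda_1 = -10.4721, lambda_2 = -1.5279
The function is concave.

1


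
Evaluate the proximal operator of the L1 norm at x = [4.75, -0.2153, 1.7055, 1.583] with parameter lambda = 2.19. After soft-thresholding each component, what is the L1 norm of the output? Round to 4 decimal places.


Soft-thresholding with lambda = 2.19:
prox(4.75) = sign(4.75)*max(|4.75| - 2.19, 0) = 2.56
prox(-0.2153) = sign(-0.2153)*max(|-0.2153| - 2.19, 0) = 0.0
prox(1.7055) = sign(1.7055)*max(|1.7055| - 2.19, 0) = 0.0
prox(1.583) = sign(1.583)*max(|1.583| - 2.19, 0) = 0.0
prox(x) = [2.56, 0.0, 0.0, 0.0]
||prox(x)||_1 = 2.56 + 0.0 + 0.0 + 0.0 = 2.56


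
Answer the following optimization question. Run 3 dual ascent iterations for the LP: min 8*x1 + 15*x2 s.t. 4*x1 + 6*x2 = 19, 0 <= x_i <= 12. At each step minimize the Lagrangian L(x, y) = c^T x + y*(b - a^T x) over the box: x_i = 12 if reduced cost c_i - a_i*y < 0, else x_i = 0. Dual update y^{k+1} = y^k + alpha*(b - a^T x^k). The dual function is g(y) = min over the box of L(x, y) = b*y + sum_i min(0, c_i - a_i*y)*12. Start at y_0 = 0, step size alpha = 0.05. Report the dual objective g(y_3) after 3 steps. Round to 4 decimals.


Dual ascent for LP: min 8*x1 + 15*x2, 4*x1 + 6*x2 = 19, 0 <= x_i <= 12
Step 1: y^k = 0.0, reduced costs: (8.0, 15.0)
  x^k = (0.0, 0.0), subgradient = b - a^T x = 19.0
  y^{k+1} = 0.0 + 0.05*19.0 = 0.95
Step 2: y^k = 0.95, reduced costs: (4.2, 9.3)
  x^k = (0.0, 0.0), subgradient = b - a^T x = 19.0
  y^{k+1} = 0.95 + 0.05*19.0 = 1.9
Step 3: y^k = 1.9, reduced costs: (0.4, 3.6)
  x^k = (0.0, 0.0), subgradient = b - a^T x = 19.0
  y^{k+1} = 1.9 + 0.05*19.0 = 2.85
Dual objective at y_3 = 2.85: reduced costs (-3.4, -2.1), box minimizer x = (12.0, 12.0)
g(y_3) = b*y + (c1 - a1*y)*x1 + (c2 - a2*y)*x2 = 19*2.85 + (-3.4)*12.0 + (-2.1)*12.0 = 54.15 - 40.8 - 25.2 = -11.85


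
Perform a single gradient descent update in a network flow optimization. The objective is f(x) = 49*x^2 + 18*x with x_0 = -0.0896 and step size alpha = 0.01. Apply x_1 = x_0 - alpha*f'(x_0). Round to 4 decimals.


We compute the gradient at x_0 and apply the update.
f'(x) = 98*x + 18
f'(-0.0896) = 98*-0.0896 + 18 = 9.2192
x_1 = -0.0896 - 0.01*9.2192 = -0.1818


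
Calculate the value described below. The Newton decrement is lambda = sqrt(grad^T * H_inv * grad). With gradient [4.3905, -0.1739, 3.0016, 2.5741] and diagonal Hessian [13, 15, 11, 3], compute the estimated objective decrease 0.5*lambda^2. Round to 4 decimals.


Step 1: H is diagonal, so H^(-1) * g = [0.3377, -0.0116, 0.2729, 0.858].
Step 2: g^T H^(-1) g = sum_i g_i^2 / H_ii
  = (4.3905)^2/13 + (-0.1739)^2/15 + (3.0016)^2/11 + (2.5741)^2/3
  = 1.4828 + 0.002 + 0.8191 + 2.2087 = 4.5125
Step 3: Objective decrease = 0.5 * g^T H^(-1) g = 2.2563


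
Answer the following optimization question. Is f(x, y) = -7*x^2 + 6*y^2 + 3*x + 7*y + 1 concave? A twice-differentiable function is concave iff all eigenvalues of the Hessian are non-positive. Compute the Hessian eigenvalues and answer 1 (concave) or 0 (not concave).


The Hessian of f(x,y) = -7*x^2 + 6*y^2 + 3*x + 7*y + 1 is:
H = [[-14, 0], [0, 12]]
Trace = -14 + 12 = -2
Determinant = -14*12 - (0)^2 = -168
Discriminant = (-2)^2 - 4*-168 = 676.0
Eigenvalues: lambda_1 = -14.0, lambda_2 = 12.0
The function is not concave.

0


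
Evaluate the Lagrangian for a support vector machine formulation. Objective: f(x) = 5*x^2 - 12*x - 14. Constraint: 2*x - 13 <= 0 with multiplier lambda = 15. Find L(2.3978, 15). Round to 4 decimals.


Step 1: Evaluate f(x).
f(2.3978) = 5*2.3978^2 - 12*2.3978 - 14 = -14.0264
Step 2: Evaluate g(x).
g(2.3978) = 2*2.3978 - 13 = -8.2044
Step 3: Compute Lagrangian.
L = -14.0264 + 15*-8.2044 = -137.0924


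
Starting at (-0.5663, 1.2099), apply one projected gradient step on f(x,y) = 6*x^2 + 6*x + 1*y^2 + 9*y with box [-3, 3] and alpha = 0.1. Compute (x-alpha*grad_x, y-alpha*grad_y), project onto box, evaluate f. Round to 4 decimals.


Step 1: Compute gradient at (-0.5663, 1.2099).
grad_x = 2*6*-0.5663 + 6 = -0.7956
grad_y = 2*1*1.2099 + 9 = 11.4198
Step 2: Gradient step.
x_raw = -0.5663 - 0.1*-0.7956 = -0.4867
y_raw = 1.2099 - 0.1*11.4198 = 0.0679
Step 3: Project onto [-3, 3].
x_proj = clip(-0.4867) = -0.4867
y_proj = clip(0.0679) = 0.0679
Step 4: Evaluate f.
f(-0.4867, 0.0679) = -0.8831


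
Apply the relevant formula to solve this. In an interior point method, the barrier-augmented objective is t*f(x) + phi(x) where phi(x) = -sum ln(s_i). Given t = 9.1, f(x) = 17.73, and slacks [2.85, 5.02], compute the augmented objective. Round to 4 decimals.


Step 1: Compute log-barrier.
ln values: [1.0473, 1.6134]
phi = -(1.0473 + 1.6134) = -2.6607
Step 2: Compute augmented objective.
t*f(x) = 9.1*17.73 = 161.343
Total = 161.343 - 2.6607 = 158.6823


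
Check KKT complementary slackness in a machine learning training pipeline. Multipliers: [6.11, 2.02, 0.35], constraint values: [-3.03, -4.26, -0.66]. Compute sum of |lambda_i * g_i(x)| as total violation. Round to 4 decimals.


KKT complementary slackness check:
lambda_1 * g_1 = 6.11 * -3.03 = -18.5133
lambda_2 * g_2 = 2.02 * -4.26 = -8.6052
lambda_3 * g_3 = 0.35 * -0.66 = -0.231
Total violation = 18.5133 + 8.6052 + 0.231 = 27.3495


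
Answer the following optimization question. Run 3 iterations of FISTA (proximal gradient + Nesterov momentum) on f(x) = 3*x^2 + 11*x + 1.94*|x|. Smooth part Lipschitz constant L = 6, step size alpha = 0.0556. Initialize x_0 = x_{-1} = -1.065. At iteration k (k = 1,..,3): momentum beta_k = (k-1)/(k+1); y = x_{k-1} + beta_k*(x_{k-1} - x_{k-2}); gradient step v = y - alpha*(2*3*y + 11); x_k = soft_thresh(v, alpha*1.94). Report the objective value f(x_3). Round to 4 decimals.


FISTA on f(x) = 3*x^2 + 11*x + 1.94*|x|
L = 6, alpha = 0.0556
Iteration 1: beta = 0.0, y = -1.065 + 0.0*(-1.065 + 1.065) = -1.065
  grad(y) = 4.61, v = y - alpha*grad = -1.3213
  prox(v) = soft_thresh(-1.3213, 0.1079) = -1.2135
Iteration 2: beta = 0.3333, y = -1.2135 + 0.3333*(-1.2135 + 1.065) = -1.2629
  grad(y) = 3.4224, v = y - alpha*grad = -1.4532
  prox(v) = soft_thresh(-1.4532, 0.1079) = -1.3454
Iteration 3: beta = 0.5, y = -1.3454 + 0.5*(-1.3454 + 1.2135) = -1.4113
  grad(y) = 2.5321, v = y - alpha*grad = -1.5521
  prox(v) = soft_thresh(-1.5521, 0.1079) = -1.4442
f(x_3) = 3*(-1.4442)^2 + 11*(-1.4442) + 1.94*|-1.4442| = -6.8273


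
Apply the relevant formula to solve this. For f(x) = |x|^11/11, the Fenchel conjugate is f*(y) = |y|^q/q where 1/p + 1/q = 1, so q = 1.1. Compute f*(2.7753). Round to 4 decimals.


The conjugate exponent q satisfies 1/p + 1/q = 1.
p = 11, so q = 11/(11 - 1) = 1.1
|y|^q = 2.7753^1.1 = 3.0736
f*(2.7753) = 3.0736 / 1.1 = 2.7941


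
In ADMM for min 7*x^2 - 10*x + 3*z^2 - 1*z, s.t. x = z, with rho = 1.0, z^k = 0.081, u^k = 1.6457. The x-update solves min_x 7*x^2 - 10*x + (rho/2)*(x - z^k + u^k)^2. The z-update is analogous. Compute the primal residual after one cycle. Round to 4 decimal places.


ADMM iteration with rho = 1.0, z^k = 0.081, u^k = 1.6457
Step 1: x-update.
Minimize 7*x^2 - 10*x + (1.0/2)*(x - 0.081 + 1.6457)^2
FOC: (2*7 + 1.0)*x = 10 + 1.0*(0.081 - 1.6457)
x^{k+1} = 0.5624
Step 2: z-update.
Minimize 3*z^2 - 1*z + (1.0/2)*(0.5624 - z + 1.6457)^2
FOC: (2*3 + 1.0)*z = 1 + 1.0*(0.5624 + 1.6457)
z^{k+1} = 0.4583
Step 3: u-update.
u^{k+1} = 1.6457 + 0.5624 - 0.4583 = 1.7498
Step 4: Primal residual = |0.5624 - 0.4583| = 0.1041


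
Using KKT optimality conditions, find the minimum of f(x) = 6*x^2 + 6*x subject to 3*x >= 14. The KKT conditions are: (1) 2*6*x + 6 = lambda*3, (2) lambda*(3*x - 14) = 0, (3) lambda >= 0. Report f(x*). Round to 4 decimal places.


Step 1: Try lambda = 0 (constraint inactive).
x_unc = -6/(2*6) = -0.5
Check: 3*-0.5 = -1.5 < 14 -- violated!
Step 2: Constraint must be active: 3*x = 14
x* = 14/3 = 4.6667 (rounded; the exact value 14/3 is used below)
lambda = (2*6*(14/3) + 6)/3 = 20.6667
Step 3: Compute optimal value.
f(x*) = 6*(14/3)^2 + 6*(14/3) = 158.6667


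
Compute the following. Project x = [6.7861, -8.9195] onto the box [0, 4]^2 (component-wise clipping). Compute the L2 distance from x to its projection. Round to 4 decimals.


Project each component onto [0, 4].
clip(6.7861) = 4.0, clip(-8.9195) = 0.0
Projection = [4.0, 0.0]
Squared diffs: [7.7624, 79.5575]
Distance = sqrt(87.3199) = 9.3445


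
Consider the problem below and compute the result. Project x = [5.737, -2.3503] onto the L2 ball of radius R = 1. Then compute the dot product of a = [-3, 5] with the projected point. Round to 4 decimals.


Step 1: Compute ||x|| (intermediates to 6 decimals).
||x|| = sqrt(5.737^2 + (-2.3503)^2) = 6.199764
Step 2: Project.
Since ||x|| > R, scale = R/||x|| = 1/6.199764 = 0.161296, proj(x) = scale * x
proj(x) = [0.925355, -0.379094]
Step 3: Dot product.
a^T * proj(x) = -3*0.925355 + 5*(-0.379094) = -4.6715


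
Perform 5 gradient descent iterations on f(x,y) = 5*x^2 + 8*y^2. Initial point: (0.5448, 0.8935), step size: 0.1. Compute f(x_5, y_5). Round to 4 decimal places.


Gradient descent on f(x,y) = 5*x^2 + 8*y^2.
Starting point: (0.5448, 0.8935), alpha = 0.1
Step 1: grad_x = 2*5*0.5448 = 5.448, grad_y = 2*8*0.8935 = 14.296
  x_1 = 0.5448 - 0.1*5.448 = 0.0
  y_1 = 0.8935 - 0.1*14.296 = -0.5361
Step 2: grad_x = 2*5*0.0 = 0.0, grad_y = 2*8*-0.5361 = -8.5776
  x_2 = 0.0 - 0.1*0.0 = 0.0
  y_2 = -0.5361 - 0.1*-8.5776 = 0.3217
Step 3: grad_x = 2*5*0.0 = 0.0, grad_y = 2*8*0.3217 = 5.1466
  x_3 = 0.0 - 0.1*0.0 = 0.0
  y_3 = 0.3217 - 0.1*5.1466 = -0.193
Step 4: grad_x = 2*5*0.0 = 0.0, grad_y = 2*8*-0.193 = -3.0879
  x_4 = 0.0 - 0.1*0.0 = 0.0
  y_4 = -0.193 - 0.1*-3.0879 = 0.1158
Step 5: grad_x = 2*5*0.0 = 0.0, grad_y = 2*8*0.1158 = 1.8528
  x_5 = 0.0 - 0.1*0.0 = 0.0
  y_5 = 0.1158 - 0.1*1.8528 = -0.0695
f(0.0, -0.0695) = 5*0.0^2 + 8*(-0.0695)^2 = 0.0386


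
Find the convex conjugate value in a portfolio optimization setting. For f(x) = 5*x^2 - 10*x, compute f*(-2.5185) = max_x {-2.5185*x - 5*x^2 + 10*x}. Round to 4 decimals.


f*(y) = sup_x {y*x - a*x^2 - b*x} = sup_x {(y-b)*x - a*x^2}
FOC: (y - b) - 2a*x = 0 => x* = (y - b)/(2a)
x* = (-2.5185 + 10)/(2*5) = 0.7482
f*(-2.5185) = (y-b)^2/(4a) = (-2.5185 + 10)^2/(4*5)
= 55.9728/20 = 2.7986


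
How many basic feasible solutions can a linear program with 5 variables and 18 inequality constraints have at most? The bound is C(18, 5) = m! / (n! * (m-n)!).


Each vertex corresponds to some choice of n active constraints out of m, so the number of vertices is at most C(m, n) = m! / (n!(m-n)!).
m = 18, n = 5
Numerator: 18 * 17 * 16 * 15 * 14
Denominator: 5! = 120
C(18, 5) = 8568


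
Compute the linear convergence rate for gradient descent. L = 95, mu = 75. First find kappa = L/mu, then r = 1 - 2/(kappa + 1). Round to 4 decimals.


Step 1: Compute the condition number.
kappa = L/mu = 95/75 = 1.2667
Step 2: Compute the convergence rate.
r = 1 - 2/(kappa + 1) = 1 - 2*mu/(L + mu) = (L - mu)/(L + mu) = 20/170 = 0.1176


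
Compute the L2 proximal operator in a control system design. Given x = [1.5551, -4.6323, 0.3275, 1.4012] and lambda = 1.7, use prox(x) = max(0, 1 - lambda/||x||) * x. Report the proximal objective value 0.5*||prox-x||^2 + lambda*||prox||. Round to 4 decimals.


Step 1: Compute ||x||.
||x|| = 5.0938
Step 2: Compute scaling factor.
scale = max(0, 1 - 1.7/5.0938) = 0.6663
Step 3: prox(x) = [1.0361, -3.0863, 0.2182, 0.9336]
||prox(x)|| = 3.3938
Step 4: Proximal objective.
0.5*||prox-x||^2 = 1.445
lambda*||prox|| = 5.7695
Total = 7.2145


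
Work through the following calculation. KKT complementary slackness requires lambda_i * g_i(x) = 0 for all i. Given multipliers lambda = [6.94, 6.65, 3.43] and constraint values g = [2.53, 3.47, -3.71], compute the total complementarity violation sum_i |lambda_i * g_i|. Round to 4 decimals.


KKT complementary slackness check:
lambda_1 * g_1 = 6.94 * 2.53 = 17.5582
lambda_2 * g_2 = 6.65 * 3.47 = 23.0755
lambda_3 * g_3 = 3.43 * -3.71 = -12.7253
Total violation = 17.5582 + 23.0755 + 12.7253 = 53.359


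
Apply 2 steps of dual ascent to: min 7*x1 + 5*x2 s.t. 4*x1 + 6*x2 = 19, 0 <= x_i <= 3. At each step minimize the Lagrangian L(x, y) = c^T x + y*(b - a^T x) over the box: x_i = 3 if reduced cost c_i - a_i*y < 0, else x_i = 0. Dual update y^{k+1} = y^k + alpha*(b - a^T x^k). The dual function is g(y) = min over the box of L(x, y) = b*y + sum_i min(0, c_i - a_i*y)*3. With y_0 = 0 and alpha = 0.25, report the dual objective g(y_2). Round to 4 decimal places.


Dual ascent for LP: min 7*x1 + 5*x2, 4*x1 + 6*x2 = 19, 0 <= x_i <= 3
Step 1: y^k = 0.0, reduced costs: (7.0, 5.0)
  x^k = (0.0, 0.0), subgradient = b - a^T x = 19.0
  y^{k+1} = 0.0 + 0.25*19.0 = 4.75
Step 2: y^k = 4.75, reduced costs: (-12.0, -23.5)
  x^k = (3.0, 3.0), subgradient = b - a^T x = -11.0
  y^{k+1} = 4.75 + 0.25*-11.0 = 2.0
Dual objective at y_2 = 2.0: reduced costs (-1.0, -7.0), box minimizer x = (3.0, 3.0)
g(y_2) = b*y + (c1 - a1*y)*x1 + (c2 - a2*y)*x2 = 19*2.0 + (-1.0)*3.0 + (-7.0)*3.0 = 38.0 - 3.0 - 21.0 = 14.0


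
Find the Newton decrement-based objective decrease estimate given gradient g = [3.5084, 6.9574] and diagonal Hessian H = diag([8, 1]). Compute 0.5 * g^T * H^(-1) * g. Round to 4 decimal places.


Step 1: H is diagonal, so H^(-1) * g = [0.4386, 6.9574].
Step 2: g^T H^(-1) g = sum_i g_i^2 / H_ii
  = (3.5084)^2/8 + (6.9574)^2/1
  = 1.5386 + 48.4054 = 49.944
Step 3: Objective decrease = 0.5 * g^T H^(-1) g = 24.972


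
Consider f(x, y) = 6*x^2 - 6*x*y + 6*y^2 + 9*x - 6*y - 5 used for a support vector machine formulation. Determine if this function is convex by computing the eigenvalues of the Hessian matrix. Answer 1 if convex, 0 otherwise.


The Hessian of f(x,y) = 6*x^2 - 6*x*y + 6*y^2 + 9*x - 6*y - 5 is:
H = [[12, -6], [-6, 12]]
Trace = 12 + 12 = 24
Determinant = 12*12 - (-6)^2 = 108
Discriminant = (24)^2 - 4*108 = 144.0
Eigenvalues: lambda_1 = 6.0, lambda_2 = 18.0
The function is convex.

1


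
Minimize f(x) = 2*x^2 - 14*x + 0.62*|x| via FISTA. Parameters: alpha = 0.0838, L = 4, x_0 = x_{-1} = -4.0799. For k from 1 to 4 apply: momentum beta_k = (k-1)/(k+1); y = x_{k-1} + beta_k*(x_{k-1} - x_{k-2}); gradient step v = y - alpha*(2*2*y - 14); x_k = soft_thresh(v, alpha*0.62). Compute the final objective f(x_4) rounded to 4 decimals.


FISTA on f(x) = 2*x^2 - 14*x + 0.62*|x|
L = 4, alpha = 0.0838
Iteration 1: beta = 0.0, y = -4.0799 + 0.0*(-4.0799 + 4.0799) = -4.0799
  grad(y) = -30.3196, v = y - alpha*grad = -1.5391
  prox(v) = soft_thresh(-1.5391, 0.052) = -1.4872
Iteration 2: beta = 0.3333, y = -1.4872 + 0.3333*(-1.4872 + 4.0799) = -0.6229
  grad(y) = -16.4917, v = y - alpha*grad = 0.7591
  prox(v) = soft_thresh(0.7591, 0.052) = 0.7071
Iteration 3: beta = 0.5, y = 0.7071 + 0.5*(0.7071 + 1.4872) = 1.8043
  grad(y) = -6.7829, v = y - alpha*grad = 2.3727
  prox(v) = soft_thresh(2.3727, 0.052) = 2.3207
Iteration 4: beta = 0.6, y = 2.3207 + 0.6*(2.3207 - 0.7071) = 3.2889
  grad(y) = -0.8445, v = y - alpha*grad = 3.3597
  prox(v) = soft_thresh(3.3597, 0.052) = 3.3077
f(x_4) = 2*3.3077^2 - 14*3.3077 + 0.62*|3.3077| = -22.3753
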